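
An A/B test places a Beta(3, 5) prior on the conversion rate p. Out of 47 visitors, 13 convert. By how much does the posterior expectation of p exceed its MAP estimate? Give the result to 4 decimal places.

Posterior: Beta(3+13, 5+34) = Beta(16, 39).
Mode = (16−1)/(16+39−2) = 15/53 = 0.2830.
Mean = 16/(16+39) = 16/55 = 0.2909.
Difference = 0.2909 − 0.2830 = 0.0079.
Mean > mode: the posterior has a right tail.

0.0079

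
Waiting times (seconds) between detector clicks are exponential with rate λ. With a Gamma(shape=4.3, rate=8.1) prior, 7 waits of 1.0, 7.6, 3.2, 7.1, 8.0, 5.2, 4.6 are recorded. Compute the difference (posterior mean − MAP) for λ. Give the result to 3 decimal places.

0.022

Σ times = 36.7. Posterior: Gamma(shape = 4.3+7 = 11.3, rate = 8.1+36.7 = 44.8).
Mode = (α−1)/β = 10.3/44.8 = 0.230.
Mean = α/β = 11.3/44.8 = 0.252.
Difference = 0.252 − 0.230 = 0.022.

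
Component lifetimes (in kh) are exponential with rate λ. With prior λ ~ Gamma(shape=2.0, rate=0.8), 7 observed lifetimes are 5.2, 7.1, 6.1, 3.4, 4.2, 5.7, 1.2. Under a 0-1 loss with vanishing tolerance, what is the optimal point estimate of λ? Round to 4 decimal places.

0.2374

Σ times = 32.9. Posterior: Gamma(shape = 2.0+7 = 9.0, rate = 0.8+32.9 = 33.7).
Mode = (α−1)/β = 8.0/33.7 = 0.2374.
Mean = α/β = 9.0/33.7 = 0.2671.
This is the posterior mode — the MAP estimate.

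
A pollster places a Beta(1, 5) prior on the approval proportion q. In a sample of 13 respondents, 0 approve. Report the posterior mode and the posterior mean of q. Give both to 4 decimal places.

q_MAP = 0.0000, E[q|data] = 0.0526

Posterior: Beta(1+0, 5+13) = Beta(1, 18).
Since α = 1 ≤ 1 and β > 1, the Beta density is monotone decreasing on [0,1]; the mode is at 0.
Mean = 1/(1+18) = 0.0526.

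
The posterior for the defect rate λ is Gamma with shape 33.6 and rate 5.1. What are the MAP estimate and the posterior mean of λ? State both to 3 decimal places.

MAP = 6.392; posterior mean = 6.588

Mode = (α−1)/β = 32.6/5.1 = 6.392.
Mean = α/β = 33.6/5.1 = 6.588.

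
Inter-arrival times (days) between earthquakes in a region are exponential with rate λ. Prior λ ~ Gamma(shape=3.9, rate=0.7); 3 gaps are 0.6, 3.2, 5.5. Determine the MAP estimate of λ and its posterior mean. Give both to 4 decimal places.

MAP estimate = 0.5900, posterior mean = 0.6900

Σ times = 9.3. Posterior: Gamma(shape = 3.9+3 = 6.9, rate = 0.7+9.3 = 10.0).
Mode = (α−1)/β = 5.9/10.0 = 0.5900.
Mean = α/β = 6.9/10.0 = 0.6900.
Right-skewed posterior ⇒ mode < mean.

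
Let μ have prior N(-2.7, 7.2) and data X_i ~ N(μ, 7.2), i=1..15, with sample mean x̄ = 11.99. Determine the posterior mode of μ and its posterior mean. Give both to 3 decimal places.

Posterior for μ is Normal. Precision-weighted mean: (1/7.2·-2.7 + 15/7.2·11.99) / (1/7.2 + 15/7.2) = 11.072.
A Normal posterior is symmetric, so mode = mean.

MAP = 11.072, posterior mean = 11.072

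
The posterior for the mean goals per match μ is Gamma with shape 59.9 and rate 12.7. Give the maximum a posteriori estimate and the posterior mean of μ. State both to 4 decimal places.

MAP: 4.6378. Posterior mean: 4.7165.

Mode = (α−1)/β = 58.9/12.7 = 4.6378.
Mean = α/β = 59.9/12.7 = 4.7165.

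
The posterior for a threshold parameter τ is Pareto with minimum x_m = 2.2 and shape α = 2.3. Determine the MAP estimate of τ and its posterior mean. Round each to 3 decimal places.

The Pareto density is strictly decreasing on [x_m, ∞), so the mode is x_m = 2.200.
Mean = α·x_m/(α−1) = 2.3·2.2/1.3 = 3.892.

MAP = 2.200, posterior mean = 3.892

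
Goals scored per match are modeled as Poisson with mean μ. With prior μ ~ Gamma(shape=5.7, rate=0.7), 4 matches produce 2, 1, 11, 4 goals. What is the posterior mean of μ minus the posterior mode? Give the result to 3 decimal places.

0.213

Σ counts = 18. Posterior: Gamma(shape = 5.7+18 = 23.7, rate = 0.7+4 = 4.7).
Mode = (α−1)/β = 22.7/4.7 = 4.830.
Mean = α/β = 23.7/4.7 = 5.043.
Difference = 5.043 − 4.830 = 0.213.
The posterior is right-skewed, so the mean exceeds the mode.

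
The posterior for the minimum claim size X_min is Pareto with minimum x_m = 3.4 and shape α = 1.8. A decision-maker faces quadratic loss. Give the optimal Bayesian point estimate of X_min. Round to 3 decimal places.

The Pareto density is strictly decreasing on [x_m, ∞), so the mode is x_m = 3.400.
Mean = α·x_m/(α−1) = 1.8·3.4/0.8 = 7.650.
Quadratic loss ⇒ the optimal estimator is the posterior mean.

7.650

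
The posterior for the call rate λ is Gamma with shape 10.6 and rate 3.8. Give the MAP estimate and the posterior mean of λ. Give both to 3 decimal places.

Mode = (α−1)/β = 9.6/3.8 = 2.526.
Mean = α/β = 10.6/3.8 = 2.789.

MAP: 2.526. Posterior mean: 2.789.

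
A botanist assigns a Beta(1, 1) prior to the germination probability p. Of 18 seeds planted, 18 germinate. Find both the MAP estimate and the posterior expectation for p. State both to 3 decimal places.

MAP estimate = 1.000, posterior expectation = 0.950

Posterior: Beta(1+18, 1+0) = Beta(19, 1).
Since β = 1 ≤ 1 and α > 1, the Beta density is monotone increasing on [0,1]; the mode is at 1.
Mean = 19/(19+1) = 0.950.
Left-skewed posterior ⇒ mean < mode.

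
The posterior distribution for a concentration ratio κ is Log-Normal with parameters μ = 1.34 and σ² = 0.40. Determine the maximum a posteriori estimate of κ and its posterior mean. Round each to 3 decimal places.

MAP = 2.560, posterior mean = 4.665

Mode = exp(μ − σ²) = exp(0.94) = 2.560.
Mean = exp(μ + σ²/2) = exp(1.540) = 4.665.
Mean > mode: the posterior has a right tail.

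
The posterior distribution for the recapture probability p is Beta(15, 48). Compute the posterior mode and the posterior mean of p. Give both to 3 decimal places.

Mode = (15−1)/(15+48−2) = 14/61 = 0.230.
Mean = 15/(15+48) = 15/63 = 0.238.
The mean is pulled above the mode by the posterior's right skew.

p_MAP = 0.230, E[p|data] = 0.238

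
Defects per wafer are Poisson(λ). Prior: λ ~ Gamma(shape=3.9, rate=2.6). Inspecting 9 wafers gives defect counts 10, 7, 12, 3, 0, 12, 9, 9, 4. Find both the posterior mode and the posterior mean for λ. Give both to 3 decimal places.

Σ counts = 66. Posterior: Gamma(shape = 3.9+66 = 69.9, rate = 2.6+9 = 11.6).
Mode = (α−1)/β = 68.9/11.6 = 5.940.
Mean = α/β = 69.9/11.6 = 6.026.
Right-skewed posterior ⇒ mode < mean.

posterior mode = 5.940, posterior mean = 6.026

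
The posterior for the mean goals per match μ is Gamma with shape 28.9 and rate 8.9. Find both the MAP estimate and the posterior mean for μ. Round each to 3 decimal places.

Mode = (α−1)/β = 27.9/8.9 = 3.135.
Mean = α/β = 28.9/8.9 = 3.247.
Right-skewed posterior ⇒ mode < mean.

MAP = 3.135; posterior mean = 3.247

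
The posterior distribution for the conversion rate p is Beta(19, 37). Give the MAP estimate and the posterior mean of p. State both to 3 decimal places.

MAP estimate = 0.333, posterior mean = 0.339

Mode = (19−1)/(19+37−2) = 18/54 = 0.333.
Mean = 19/(19+37) = 19/56 = 0.339.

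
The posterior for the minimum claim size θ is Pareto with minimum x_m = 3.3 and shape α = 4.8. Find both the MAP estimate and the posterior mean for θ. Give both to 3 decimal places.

The Pareto density is strictly decreasing on [x_m, ∞), so the mode is x_m = 3.300.
Mean = α·x_m/(α−1) = 4.8·3.3/3.8 = 4.168.
The mean is pulled above the mode by the posterior's right skew.

MAP estimate = 3.300, posterior mean = 4.168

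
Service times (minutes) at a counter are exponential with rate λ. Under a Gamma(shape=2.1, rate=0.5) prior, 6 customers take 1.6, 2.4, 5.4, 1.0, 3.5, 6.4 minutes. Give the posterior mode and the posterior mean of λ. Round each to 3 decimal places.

posterior mode = 0.341, posterior mean = 0.389

Σ times = 20.3. Posterior: Gamma(shape = 2.1+6 = 8.1, rate = 0.5+20.3 = 20.8).
Mode = (α−1)/β = 7.1/20.8 = 0.341.
Mean = α/β = 8.1/20.8 = 0.389.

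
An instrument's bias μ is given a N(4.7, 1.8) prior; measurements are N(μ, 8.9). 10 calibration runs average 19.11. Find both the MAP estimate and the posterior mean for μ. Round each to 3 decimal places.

MAP = 14.342, posterior mean = 14.342

Posterior for μ is Normal. Precision-weighted mean: (1/1.8·4.7 + 10/8.9·19.11) / (1/1.8 + 10/8.9) = 14.342.
A Normal posterior is symmetric, so mode = mean.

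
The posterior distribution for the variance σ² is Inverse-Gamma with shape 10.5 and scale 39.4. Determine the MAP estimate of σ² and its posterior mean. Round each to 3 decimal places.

MAP = 3.426, posterior mean = 4.147

Mode = β/(α+1) = 39.4/11.5 = 3.426.
Mean = β/(α−1) = 39.4/9.5 = 4.147.
Right-skewed posterior ⇒ mode < mean.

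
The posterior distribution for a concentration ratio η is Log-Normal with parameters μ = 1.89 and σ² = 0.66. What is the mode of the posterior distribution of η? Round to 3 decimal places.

Mode = exp(μ − σ²) = exp(1.23) = 3.421.
Mean = exp(μ + σ²/2) = exp(2.220) = 9.207.
This is the posterior mode — the MAP estimate.

3.421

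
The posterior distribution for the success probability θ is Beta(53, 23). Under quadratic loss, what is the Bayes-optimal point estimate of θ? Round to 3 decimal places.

Mode = (53−1)/(53+23−2) = 52/74 = 0.703.
Mean = 53/(53+23) = 53/76 = 0.697.
Quadratic loss ⇒ the optimal estimator is the posterior mean.

0.697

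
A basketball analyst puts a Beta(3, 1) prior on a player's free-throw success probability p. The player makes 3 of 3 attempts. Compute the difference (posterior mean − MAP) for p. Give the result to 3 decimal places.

-0.143

Posterior: Beta(3+3, 1+0) = Beta(6, 1).
Since β = 1 ≤ 1 and α > 1, the Beta density is monotone increasing on [0,1]; the mode is at 1.
Mean = 6/(6+1) = 0.857.
Difference = 0.857 − 1.000 = -0.143.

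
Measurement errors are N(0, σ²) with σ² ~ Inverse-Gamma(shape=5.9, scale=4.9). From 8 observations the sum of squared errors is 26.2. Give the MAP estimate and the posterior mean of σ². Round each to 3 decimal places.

MAP = 1.651; posterior mean = 2.022

Posterior: Inverse-Gamma(shape = 5.9+8/2 = 9.9, scale = 4.9+26.2/2 = 18.0).
Mode = β/(α+1) = 18.0/10.9 = 1.651.
Mean = β/(α−1) = 18.0/8.9 = 2.022.
The posterior is right-skewed, so the mean exceeds the mode.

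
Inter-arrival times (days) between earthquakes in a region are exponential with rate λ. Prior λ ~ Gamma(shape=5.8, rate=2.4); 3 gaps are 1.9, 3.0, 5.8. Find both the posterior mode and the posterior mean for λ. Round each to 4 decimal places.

Σ times = 10.7. Posterior: Gamma(shape = 5.8+3 = 8.8, rate = 2.4+10.7 = 13.1).
Mode = (α−1)/β = 7.8/13.1 = 0.5954.
Mean = α/β = 8.8/13.1 = 0.6718.
The mean is pulled above the mode by the posterior's right skew.

posterior mode = 0.5954, posterior mean = 0.6718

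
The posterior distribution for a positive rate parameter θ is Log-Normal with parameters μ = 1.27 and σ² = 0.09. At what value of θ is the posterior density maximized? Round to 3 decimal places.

Mode = exp(μ − σ²) = exp(1.18) = 3.254.
Mean = exp(μ + σ²/2) = exp(1.315) = 3.725.
This is the posterior mode — the MAP estimate.

3.254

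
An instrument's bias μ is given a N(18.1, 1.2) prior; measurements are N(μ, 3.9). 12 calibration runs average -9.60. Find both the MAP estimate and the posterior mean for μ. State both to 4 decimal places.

Posterior for μ is Normal. Precision-weighted mean: (1/1.2·18.1 + 12/3.9·-9.60) / (1/1.2 + 12/3.9) = -3.6967.
A Normal posterior is symmetric, so mode = mean.

μ_MAP = -3.6967, E[μ|data] = -3.6967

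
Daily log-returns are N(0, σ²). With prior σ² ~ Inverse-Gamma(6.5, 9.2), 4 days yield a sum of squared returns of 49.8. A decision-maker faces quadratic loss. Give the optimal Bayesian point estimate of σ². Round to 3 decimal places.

Posterior: Inverse-Gamma(shape = 6.5+4/2 = 8.5, scale = 9.2+49.8/2 = 34.1).
Mode = β/(α+1) = 34.1/9.5 = 3.589.
Mean = β/(α−1) = 34.1/7.5 = 4.547.
Quadratic loss ⇒ the optimal estimator is the posterior mean.

4.547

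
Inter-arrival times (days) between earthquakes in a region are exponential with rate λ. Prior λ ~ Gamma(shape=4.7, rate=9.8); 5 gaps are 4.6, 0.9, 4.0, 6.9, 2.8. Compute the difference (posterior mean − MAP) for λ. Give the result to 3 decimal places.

0.034

Σ times = 19.2. Posterior: Gamma(shape = 4.7+5 = 9.7, rate = 9.8+19.2 = 29.0).
Mode = (α−1)/β = 8.7/29.0 = 0.300.
Mean = α/β = 9.7/29.0 = 0.334.
Difference = 0.334 − 0.300 = 0.034.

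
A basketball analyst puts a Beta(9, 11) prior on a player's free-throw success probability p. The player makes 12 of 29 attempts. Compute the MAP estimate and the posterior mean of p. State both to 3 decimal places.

p_MAP = 0.426, E[p|data] = 0.429

Posterior: Beta(9+12, 11+17) = Beta(21, 28).
Mode = (21−1)/(21+28−2) = 20/47 = 0.426.
Mean = 21/(21+28) = 21/49 = 0.429.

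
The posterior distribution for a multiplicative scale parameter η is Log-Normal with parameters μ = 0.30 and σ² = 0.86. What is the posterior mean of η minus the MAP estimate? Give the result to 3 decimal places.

Mode = exp(μ − σ²) = exp(-0.56) = 0.571.
Mean = exp(μ + σ²/2) = exp(0.730) = 2.075.
Difference = 2.075 − 0.571 = 1.504.

1.504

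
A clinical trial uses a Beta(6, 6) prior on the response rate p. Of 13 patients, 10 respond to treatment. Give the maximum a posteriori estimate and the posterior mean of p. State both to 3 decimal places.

MAP: 0.652. Posterior mean: 0.640.

Posterior: Beta(6+10, 6+3) = Beta(16, 9).
Mode = (16−1)/(16+9−2) = 15/23 = 0.652.
Mean = 16/(16+9) = 16/25 = 0.640.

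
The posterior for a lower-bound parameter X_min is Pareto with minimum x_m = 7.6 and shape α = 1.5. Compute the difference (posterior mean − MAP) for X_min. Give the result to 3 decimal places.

15.200

The Pareto density is strictly decreasing on [x_m, ∞), so the mode is x_m = 7.600.
Mean = α·x_m/(α−1) = 1.5·7.6/0.5 = 22.800.
Difference = 22.800 − 7.600 = 15.200.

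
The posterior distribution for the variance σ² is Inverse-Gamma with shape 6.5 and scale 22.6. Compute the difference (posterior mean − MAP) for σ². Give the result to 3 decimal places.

Mode = β/(α+1) = 22.6/7.5 = 3.013.
Mean = β/(α−1) = 22.6/5.5 = 4.109.
Difference = 4.109 − 3.013 = 1.096.

1.096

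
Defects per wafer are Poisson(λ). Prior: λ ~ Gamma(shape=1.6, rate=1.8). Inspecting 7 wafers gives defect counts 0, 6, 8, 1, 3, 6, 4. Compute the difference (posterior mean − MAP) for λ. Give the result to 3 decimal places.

0.114

Σ counts = 28. Posterior: Gamma(shape = 1.6+28 = 29.6, rate = 1.8+7 = 8.8).
Mode = (α−1)/β = 28.6/8.8 = 3.250.
Mean = α/β = 29.6/8.8 = 3.364.
Difference = 3.364 − 3.250 = 0.114.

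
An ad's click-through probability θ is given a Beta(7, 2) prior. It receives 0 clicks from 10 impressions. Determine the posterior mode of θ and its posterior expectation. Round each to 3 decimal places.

MAP = 0.353; posterior mean = 0.368

Posterior: Beta(7+0, 2+10) = Beta(7, 12).
Mode = (7−1)/(7+12−2) = 6/17 = 0.353.
Mean = 7/(7+12) = 7/19 = 0.368.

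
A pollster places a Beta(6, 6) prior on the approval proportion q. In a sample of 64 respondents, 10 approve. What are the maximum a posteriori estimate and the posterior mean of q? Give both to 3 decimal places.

maximum a posteriori estimate = 0.203, posterior mean = 0.211

Posterior: Beta(6+10, 6+54) = Beta(16, 60).
Mode = (16−1)/(16+60−2) = 15/74 = 0.203.
Mean = 16/(16+60) = 16/76 = 0.211.
The mean is pulled above the mode by the posterior's right skew.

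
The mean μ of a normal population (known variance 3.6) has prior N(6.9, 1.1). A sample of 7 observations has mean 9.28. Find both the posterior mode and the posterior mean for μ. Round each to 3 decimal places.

Posterior for μ is Normal. Precision-weighted mean: (1/1.1·6.9 + 7/3.6·9.28) / (1/1.1 + 7/3.6) = 8.522.
A Normal posterior is symmetric, so mode = mean.

μ_MAP = 8.522, E[μ|data] = 8.522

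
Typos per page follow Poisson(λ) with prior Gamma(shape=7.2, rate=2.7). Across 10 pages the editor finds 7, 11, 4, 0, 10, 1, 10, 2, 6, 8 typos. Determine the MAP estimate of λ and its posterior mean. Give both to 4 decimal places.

MAP = 5.1339; posterior mean = 5.2126

Σ counts = 59. Posterior: Gamma(shape = 7.2+59 = 66.2, rate = 2.7+10 = 12.7).
Mode = (α−1)/β = 65.2/12.7 = 5.1339.
Mean = α/β = 66.2/12.7 = 5.2126.
The posterior is right-skewed, so the mean exceeds the mode.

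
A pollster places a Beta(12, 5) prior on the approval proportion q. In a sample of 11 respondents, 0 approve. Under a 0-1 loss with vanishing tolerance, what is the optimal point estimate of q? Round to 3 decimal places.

0.423

Posterior: Beta(12+0, 5+11) = Beta(12, 16).
Mode = (12−1)/(12+16−2) = 11/26 = 0.423.
Mean = 12/(12+16) = 12/28 = 0.429.
This is the posterior mode — the MAP estimate.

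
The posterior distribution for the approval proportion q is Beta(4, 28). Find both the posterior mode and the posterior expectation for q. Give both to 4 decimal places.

MAP = 0.1000; posterior mean = 0.1250

Mode = (4−1)/(4+28−2) = 3/30 = 0.1000.
Mean = 4/(4+28) = 4/32 = 0.1250.
Mean > mode: the posterior has a right tail.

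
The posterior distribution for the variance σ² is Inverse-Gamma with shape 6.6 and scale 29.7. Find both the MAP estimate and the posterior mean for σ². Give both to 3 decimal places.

Mode = β/(α+1) = 29.7/7.6 = 3.908.
Mean = β/(α−1) = 29.7/5.6 = 5.304.
The mean is pulled above the mode by the posterior's right skew.

MAP: 3.908. Posterior mean: 5.304.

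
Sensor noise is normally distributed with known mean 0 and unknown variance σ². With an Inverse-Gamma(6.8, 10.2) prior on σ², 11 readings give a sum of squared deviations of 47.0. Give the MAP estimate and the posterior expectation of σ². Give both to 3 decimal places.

Posterior: Inverse-Gamma(shape = 6.8+11/2 = 12.3, scale = 10.2+47.0/2 = 33.7).
Mode = β/(α+1) = 33.7/13.3 = 2.534.
Mean = β/(α−1) = 33.7/11.3 = 2.982.

MAP = 2.534, posterior mean = 2.982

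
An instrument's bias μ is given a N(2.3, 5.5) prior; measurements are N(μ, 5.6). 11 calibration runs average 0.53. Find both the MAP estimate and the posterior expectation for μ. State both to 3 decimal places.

Posterior for μ is Normal. Precision-weighted mean: (1/5.5·2.3 + 11/5.6·0.53) / (1/5.5 + 11/5.6) = 0.680.
A Normal posterior is symmetric, so mode = mean.

MAP: 0.680. Posterior mean: 0.680.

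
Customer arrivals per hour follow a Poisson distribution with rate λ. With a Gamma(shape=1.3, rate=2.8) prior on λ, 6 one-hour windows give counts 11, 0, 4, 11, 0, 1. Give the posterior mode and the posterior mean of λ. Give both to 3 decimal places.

Σ counts = 27. Posterior: Gamma(shape = 1.3+27 = 28.3, rate = 2.8+6 = 8.8).
Mode = (α−1)/β = 27.3/8.8 = 3.102.
Mean = α/β = 28.3/8.8 = 3.216.

MAP = 3.102, posterior mean = 3.216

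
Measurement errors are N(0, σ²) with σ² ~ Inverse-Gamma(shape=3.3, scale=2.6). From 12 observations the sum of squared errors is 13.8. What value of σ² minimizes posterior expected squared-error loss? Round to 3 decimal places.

Posterior: Inverse-Gamma(shape = 3.3+12/2 = 9.3, scale = 2.6+13.8/2 = 9.5).
Mode = β/(α+1) = 9.5/10.3 = 0.922.
Mean = β/(α−1) = 9.5/8.3 = 1.145.
Squared-error loss ⇒ the optimal estimator is the posterior mean.

1.145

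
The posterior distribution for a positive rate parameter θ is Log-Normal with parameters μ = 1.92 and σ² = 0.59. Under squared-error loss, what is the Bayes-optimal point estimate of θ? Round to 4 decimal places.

9.1614

Mode = exp(μ − σ²) = exp(1.33) = 3.7810.
Mean = exp(μ + σ²/2) = exp(2.215) = 9.1614.
Squared-error loss ⇒ the optimal estimator is the posterior mean.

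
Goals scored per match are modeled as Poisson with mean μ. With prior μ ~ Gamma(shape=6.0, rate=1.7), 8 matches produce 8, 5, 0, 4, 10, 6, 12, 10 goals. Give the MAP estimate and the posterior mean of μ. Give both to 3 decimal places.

MAP: 6.186. Posterior mean: 6.289.

Σ counts = 55. Posterior: Gamma(shape = 6.0+55 = 61.0, rate = 1.7+8 = 9.7).
Mode = (α−1)/β = 60.0/9.7 = 6.186.
Mean = α/β = 61.0/9.7 = 6.289.
Right-skewed posterior ⇒ mode < mean.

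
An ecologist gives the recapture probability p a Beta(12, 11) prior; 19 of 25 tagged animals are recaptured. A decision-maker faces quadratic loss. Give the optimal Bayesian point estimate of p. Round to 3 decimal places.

Posterior: Beta(12+19, 11+6) = Beta(31, 17).
Mode = (31−1)/(31+17−2) = 30/46 = 0.652.
Mean = 31/(31+17) = 31/48 = 0.646.
Quadratic loss ⇒ the optimal estimator is the posterior mean.

0.646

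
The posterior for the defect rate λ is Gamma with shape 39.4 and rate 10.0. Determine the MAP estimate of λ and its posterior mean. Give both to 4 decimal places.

MAP: 3.8400. Posterior mean: 3.9400.

Mode = (α−1)/β = 38.4/10.0 = 3.8400.
Mean = α/β = 39.4/10.0 = 3.9400.
The posterior is right-skewed, so the mean exceeds the mode.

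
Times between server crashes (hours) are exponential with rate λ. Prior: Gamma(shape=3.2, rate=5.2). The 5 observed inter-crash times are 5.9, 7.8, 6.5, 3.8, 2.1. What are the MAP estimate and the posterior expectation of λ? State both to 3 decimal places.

MAP estimate = 0.230, posterior expectation = 0.262

Σ times = 26.1. Posterior: Gamma(shape = 3.2+5 = 8.2, rate = 5.2+26.1 = 31.3).
Mode = (α−1)/β = 7.2/31.3 = 0.230.
Mean = α/β = 8.2/31.3 = 0.262.
Right-skewed posterior ⇒ mode < mean.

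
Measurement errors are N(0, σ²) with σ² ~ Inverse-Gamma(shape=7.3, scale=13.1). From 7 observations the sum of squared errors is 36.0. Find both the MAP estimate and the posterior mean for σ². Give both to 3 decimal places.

Posterior: Inverse-Gamma(shape = 7.3+7/2 = 10.8, scale = 13.1+36.0/2 = 31.1).
Mode = β/(α+1) = 31.1/11.8 = 2.636.
Mean = β/(α−1) = 31.1/9.8 = 3.173.
Mean > mode: the posterior has a right tail.

MAP = 2.636; posterior mean = 3.173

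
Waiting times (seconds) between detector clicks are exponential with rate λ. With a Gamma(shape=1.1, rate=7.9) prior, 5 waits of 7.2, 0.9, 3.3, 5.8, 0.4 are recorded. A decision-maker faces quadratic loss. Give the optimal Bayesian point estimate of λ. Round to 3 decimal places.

0.239

Σ times = 17.6. Posterior: Gamma(shape = 1.1+5 = 6.1, rate = 7.9+17.6 = 25.5).
Mode = (α−1)/β = 5.1/25.5 = 0.200.
Mean = α/β = 6.1/25.5 = 0.239.
Quadratic loss ⇒ the optimal estimator is the posterior mean.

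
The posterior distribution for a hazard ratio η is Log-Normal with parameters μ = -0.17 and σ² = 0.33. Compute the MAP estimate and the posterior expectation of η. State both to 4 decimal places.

MAP = 0.6065; posterior mean = 0.9950

Mode = exp(μ − σ²) = exp(-0.50) = 0.6065.
Mean = exp(μ + σ²/2) = exp(-0.005) = 0.9950.
Mean > mode: the posterior has a right tail.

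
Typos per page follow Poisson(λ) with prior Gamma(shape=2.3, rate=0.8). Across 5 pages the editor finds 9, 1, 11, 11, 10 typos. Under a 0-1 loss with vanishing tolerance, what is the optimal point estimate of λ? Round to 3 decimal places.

7.466

Σ counts = 42. Posterior: Gamma(shape = 2.3+42 = 44.3, rate = 0.8+5 = 5.8).
Mode = (α−1)/β = 43.3/5.8 = 7.466.
Mean = α/β = 44.3/5.8 = 7.638.
This is the posterior mode — the MAP estimate.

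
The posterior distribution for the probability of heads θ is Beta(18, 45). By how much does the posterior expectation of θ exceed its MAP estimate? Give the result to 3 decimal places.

0.007

Mode = (18−1)/(18+45−2) = 17/61 = 0.279.
Mean = 18/(18+45) = 18/63 = 0.286.
Difference = 0.286 − 0.279 = 0.007.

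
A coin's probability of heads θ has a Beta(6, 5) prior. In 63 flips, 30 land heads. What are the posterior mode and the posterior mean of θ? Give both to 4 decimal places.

MAP = 0.4861; posterior mean = 0.4865

Posterior: Beta(6+30, 5+33) = Beta(36, 38).
Mode = (36−1)/(36+38−2) = 35/72 = 0.4861.
Mean = 36/(36+38) = 36/74 = 0.4865.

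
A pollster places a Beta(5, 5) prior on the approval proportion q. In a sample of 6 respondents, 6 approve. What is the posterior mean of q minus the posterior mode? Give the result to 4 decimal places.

Posterior: Beta(5+6, 5+0) = Beta(11, 5).
Mode = (11−1)/(11+5−2) = 10/14 = 0.7143.
Mean = 11/(11+5) = 11/16 = 0.6875.
Difference = 0.6875 − 0.7143 = -0.0268.

-0.0268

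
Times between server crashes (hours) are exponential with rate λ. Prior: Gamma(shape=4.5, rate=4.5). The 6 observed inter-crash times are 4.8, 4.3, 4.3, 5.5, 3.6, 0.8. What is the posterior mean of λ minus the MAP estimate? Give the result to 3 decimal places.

0.036

Σ times = 23.3. Posterior: Gamma(shape = 4.5+6 = 10.5, rate = 4.5+23.3 = 27.8).
Mode = (α−1)/β = 9.5/27.8 = 0.342.
Mean = α/β = 10.5/27.8 = 0.378.
Difference = 0.378 − 0.342 = 0.036.
The posterior is right-skewed, so the mean exceeds the mode.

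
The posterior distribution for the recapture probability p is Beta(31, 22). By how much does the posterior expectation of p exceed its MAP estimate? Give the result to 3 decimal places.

-0.003

Mode = (31−1)/(31+22−2) = 30/51 = 0.588.
Mean = 31/(31+22) = 31/53 = 0.585.
Difference = 0.585 − 0.588 = -0.003.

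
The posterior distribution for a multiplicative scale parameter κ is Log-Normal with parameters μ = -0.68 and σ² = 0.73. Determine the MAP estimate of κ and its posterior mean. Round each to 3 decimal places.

Mode = exp(μ − σ²) = exp(-1.41) = 0.244.
Mean = exp(μ + σ²/2) = exp(-0.315) = 0.730.
Right-skewed posterior ⇒ mode < mean.

MAP: 0.244. Posterior mean: 0.730.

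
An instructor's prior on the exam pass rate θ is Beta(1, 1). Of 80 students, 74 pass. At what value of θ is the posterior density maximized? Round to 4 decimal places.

0.9250

Posterior: Beta(1+74, 1+6) = Beta(75, 7).
Mode = (75−1)/(75+7−2) = 74/80 = 0.9250.
Mean = 75/(75+7) = 75/82 = 0.9146.
This is the posterior mode — the MAP estimate.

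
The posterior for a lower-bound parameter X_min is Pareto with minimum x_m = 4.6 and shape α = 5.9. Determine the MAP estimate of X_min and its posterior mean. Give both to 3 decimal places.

The Pareto density is strictly decreasing on [x_m, ∞), so the mode is x_m = 4.600.
Mean = α·x_m/(α−1) = 5.9·4.6/4.9 = 5.539.

MAP estimate = 4.600, posterior mean = 5.539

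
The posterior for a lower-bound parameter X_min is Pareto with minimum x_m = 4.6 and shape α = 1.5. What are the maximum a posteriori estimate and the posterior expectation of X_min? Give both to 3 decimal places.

The Pareto density is strictly decreasing on [x_m, ∞), so the mode is x_m = 4.600.
Mean = α·x_m/(α−1) = 1.5·4.6/0.5 = 13.800.
Right-skewed posterior ⇒ mode < mean.

maximum a posteriori estimate = 4.600, posterior expectation = 13.800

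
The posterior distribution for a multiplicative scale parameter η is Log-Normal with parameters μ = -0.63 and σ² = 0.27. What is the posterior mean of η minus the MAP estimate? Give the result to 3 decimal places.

0.203

Mode = exp(μ − σ²) = exp(-0.90) = 0.407.
Mean = exp(μ + σ²/2) = exp(-0.495) = 0.610.
Difference = 0.610 − 0.407 = 0.203.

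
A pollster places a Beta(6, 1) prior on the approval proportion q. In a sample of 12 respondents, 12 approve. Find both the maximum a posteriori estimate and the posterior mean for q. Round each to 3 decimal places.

Posterior: Beta(6+12, 1+0) = Beta(18, 1).
Since β = 1 ≤ 1 and α > 1, the Beta density is monotone increasing on [0,1]; the mode is at 1.
Mean = 18/(18+1) = 0.947.

q_MAP = 1.000, E[q|data] = 0.947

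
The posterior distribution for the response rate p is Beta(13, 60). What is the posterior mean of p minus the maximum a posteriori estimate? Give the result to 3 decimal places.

Mode = (13−1)/(13+60−2) = 12/71 = 0.169.
Mean = 13/(13+60) = 13/73 = 0.178.
Difference = 0.178 − 0.169 = 0.009.

0.009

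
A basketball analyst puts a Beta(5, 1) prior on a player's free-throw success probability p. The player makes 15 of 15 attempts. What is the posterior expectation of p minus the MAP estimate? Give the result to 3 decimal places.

Posterior: Beta(5+15, 1+0) = Beta(20, 1).
Since β = 1 ≤ 1 and α > 1, the Beta density is monotone increasing on [0,1]; the mode is at 1.
Mean = 20/(20+1) = 0.952.
Difference = 0.952 − 1.000 = -0.048.

-0.048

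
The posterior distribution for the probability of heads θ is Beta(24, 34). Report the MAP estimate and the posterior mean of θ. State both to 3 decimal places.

Mode = (24−1)/(24+34−2) = 23/56 = 0.411.
Mean = 24/(24+34) = 24/58 = 0.414.

MAP = 0.411; posterior mean = 0.414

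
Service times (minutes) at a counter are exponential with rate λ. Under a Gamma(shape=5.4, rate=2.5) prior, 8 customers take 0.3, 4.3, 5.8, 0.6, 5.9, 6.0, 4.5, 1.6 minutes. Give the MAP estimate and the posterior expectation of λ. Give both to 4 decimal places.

λ_MAP = 0.3937, E[λ|data] = 0.4254

Σ times = 29.0. Posterior: Gamma(shape = 5.4+8 = 13.4, rate = 2.5+29.0 = 31.5).
Mode = (α−1)/β = 12.4/31.5 = 0.3937.
Mean = α/β = 13.4/31.5 = 0.4254.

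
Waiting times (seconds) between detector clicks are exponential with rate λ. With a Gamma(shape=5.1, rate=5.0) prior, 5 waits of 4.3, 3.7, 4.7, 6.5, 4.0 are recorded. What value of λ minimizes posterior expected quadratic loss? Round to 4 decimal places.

0.3582

Σ times = 23.2. Posterior: Gamma(shape = 5.1+5 = 10.1, rate = 5.0+23.2 = 28.2).
Mode = (α−1)/β = 9.1/28.2 = 0.3227.
Mean = α/β = 10.1/28.2 = 0.3582.
Quadratic loss ⇒ the optimal estimator is the posterior mean.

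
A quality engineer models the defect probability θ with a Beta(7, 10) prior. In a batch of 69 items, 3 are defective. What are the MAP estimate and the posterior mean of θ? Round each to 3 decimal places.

Posterior: Beta(7+3, 10+66) = Beta(10, 76).
Mode = (10−1)/(10+76−2) = 9/84 = 0.107.
Mean = 10/(10+76) = 10/86 = 0.116.
Right-skewed posterior ⇒ mode < mean.

MAP estimate = 0.107, posterior mean = 0.116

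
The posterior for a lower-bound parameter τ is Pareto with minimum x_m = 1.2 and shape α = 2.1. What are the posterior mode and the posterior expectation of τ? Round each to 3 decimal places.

The Pareto density is strictly decreasing on [x_m, ∞), so the mode is x_m = 1.200.
Mean = α·x_m/(α−1) = 2.1·1.2/1.1 = 2.291.

MAP = 1.200, posterior mean = 2.291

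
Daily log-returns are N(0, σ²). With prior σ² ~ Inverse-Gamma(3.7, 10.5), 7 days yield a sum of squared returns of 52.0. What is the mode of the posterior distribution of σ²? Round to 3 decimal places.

4.451

Posterior: Inverse-Gamma(shape = 3.7+7/2 = 7.2, scale = 10.5+52.0/2 = 36.5).
Mode = β/(α+1) = 36.5/8.2 = 4.451.
Mean = β/(α−1) = 36.5/6.2 = 5.887.
This is the posterior mode — the MAP estimate.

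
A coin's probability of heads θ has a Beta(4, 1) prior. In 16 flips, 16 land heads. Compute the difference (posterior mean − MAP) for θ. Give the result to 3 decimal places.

-0.048

Posterior: Beta(4+16, 1+0) = Beta(20, 1).
Since β = 1 ≤ 1 and α > 1, the Beta density is monotone increasing on [0,1]; the mode is at 1.
Mean = 20/(20+1) = 0.952.
Difference = 0.952 − 1.000 = -0.048.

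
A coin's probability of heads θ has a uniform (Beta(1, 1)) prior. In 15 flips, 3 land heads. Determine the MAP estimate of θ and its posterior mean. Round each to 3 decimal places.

MAP: 0.200. Posterior mean: 0.235.

Posterior: Beta(1+3, 1+12) = Beta(4, 13).
Mode = (4−1)/(4+13−2) = 3/15 = 0.200.
With a flat prior the MAP equals the MLE, 3/15.
Mean = 4/(4+13) = 4/17 = 0.235.
Mean > mode: the posterior has a right tail.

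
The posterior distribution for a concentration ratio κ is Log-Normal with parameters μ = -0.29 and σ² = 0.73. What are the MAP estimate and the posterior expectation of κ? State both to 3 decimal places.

Mode = exp(μ − σ²) = exp(-1.02) = 0.361.
Mean = exp(μ + σ²/2) = exp(0.075) = 1.078.

MAP = 0.361, posterior mean = 1.078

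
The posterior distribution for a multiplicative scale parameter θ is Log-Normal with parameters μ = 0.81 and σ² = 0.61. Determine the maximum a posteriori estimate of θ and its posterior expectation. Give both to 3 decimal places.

Mode = exp(μ − σ²) = exp(0.20) = 1.221.
Mean = exp(μ + σ²/2) = exp(1.115) = 3.050.

θ_MAP = 1.221, E[θ|data] = 3.050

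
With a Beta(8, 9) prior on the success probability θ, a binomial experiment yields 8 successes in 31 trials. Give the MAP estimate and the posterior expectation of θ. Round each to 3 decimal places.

MAP estimate = 0.326, posterior expectation = 0.333

Posterior: Beta(8+8, 9+23) = Beta(16, 32).
Mode = (16−1)/(16+32−2) = 15/46 = 0.326.
Mean = 16/(16+32) = 16/48 = 0.333.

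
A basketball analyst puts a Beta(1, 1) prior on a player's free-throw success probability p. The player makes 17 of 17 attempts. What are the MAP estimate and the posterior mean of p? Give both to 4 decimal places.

MAP estimate = 1.0000, posterior mean = 0.9474

Posterior: Beta(1+17, 1+0) = Beta(18, 1).
Since β = 1 ≤ 1 and α > 1, the Beta density is monotone increasing on [0,1]; the mode is at 1.
Mean = 18/(18+1) = 0.9474.
The mean is pulled below the mode by the posterior's left skew.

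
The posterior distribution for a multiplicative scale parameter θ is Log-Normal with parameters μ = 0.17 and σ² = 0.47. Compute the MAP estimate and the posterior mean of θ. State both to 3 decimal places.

Mode = exp(μ − σ²) = exp(-0.30) = 0.741.
Mean = exp(μ + σ²/2) = exp(0.405) = 1.499.

MAP = 0.741, posterior mean = 1.499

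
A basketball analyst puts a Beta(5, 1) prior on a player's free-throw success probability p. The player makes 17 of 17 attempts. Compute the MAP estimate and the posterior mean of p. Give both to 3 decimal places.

MAP = 1.000; posterior mean = 0.957

Posterior: Beta(5+17, 1+0) = Beta(22, 1).
Since β = 1 ≤ 1 and α > 1, the Beta density is monotone increasing on [0,1]; the mode is at 1.
Mean = 22/(22+1) = 0.957.
The posterior is left-skewed, so the mode exceeds the mean.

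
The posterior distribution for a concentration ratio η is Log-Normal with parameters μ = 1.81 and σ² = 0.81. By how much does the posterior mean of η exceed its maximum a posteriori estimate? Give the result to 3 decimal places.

Mode = exp(μ − σ²) = exp(1.00) = 2.718.
Mean = exp(μ + σ²/2) = exp(2.215) = 9.161.
Difference = 9.161 − 2.718 = 6.443.
The mean is pulled above the mode by the posterior's right skew.

6.443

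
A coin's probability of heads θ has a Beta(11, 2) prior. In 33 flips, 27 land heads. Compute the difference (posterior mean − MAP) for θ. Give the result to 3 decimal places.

-0.015

Posterior: Beta(11+27, 2+6) = Beta(38, 8).
Mode = (38−1)/(38+8−2) = 37/44 = 0.841.
Mean = 38/(38+8) = 38/46 = 0.826.
Difference = 0.826 − 0.841 = -0.015.
Left-skewed posterior ⇒ mean < mode.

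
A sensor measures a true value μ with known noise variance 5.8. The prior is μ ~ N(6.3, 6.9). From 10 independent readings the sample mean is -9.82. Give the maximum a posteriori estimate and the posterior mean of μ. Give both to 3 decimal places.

μ_MAP = -8.570, E[μ|data] = -8.570

Posterior for μ is Normal. Precision-weighted mean: (1/6.9·6.3 + 10/5.8·-9.82) / (1/6.9 + 10/5.8) = -8.570.
A Normal posterior is symmetric, so mode = mean.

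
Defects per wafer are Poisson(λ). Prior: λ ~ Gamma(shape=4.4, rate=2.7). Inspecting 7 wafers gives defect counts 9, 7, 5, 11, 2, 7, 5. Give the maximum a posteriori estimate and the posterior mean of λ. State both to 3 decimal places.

λ_MAP = 5.093, E[λ|data] = 5.196

Σ counts = 46. Posterior: Gamma(shape = 4.4+46 = 50.4, rate = 2.7+7 = 9.7).
Mode = (α−1)/β = 49.4/9.7 = 5.093.
Mean = α/β = 50.4/9.7 = 5.196.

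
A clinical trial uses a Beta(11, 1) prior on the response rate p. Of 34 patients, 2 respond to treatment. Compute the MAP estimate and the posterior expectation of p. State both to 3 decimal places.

Posterior: Beta(11+2, 1+32) = Beta(13, 33).
Mode = (13−1)/(13+33−2) = 12/44 = 0.273.
Mean = 13/(13+33) = 13/46 = 0.283.
The mean is pulled above the mode by the posterior's right skew.

MAP = 0.273; posterior mean = 0.283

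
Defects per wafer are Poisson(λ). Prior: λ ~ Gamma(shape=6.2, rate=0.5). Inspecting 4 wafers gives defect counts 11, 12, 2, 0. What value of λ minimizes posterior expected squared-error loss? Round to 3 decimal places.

Σ counts = 25. Posterior: Gamma(shape = 6.2+25 = 31.2, rate = 0.5+4 = 4.5).
Mode = (α−1)/β = 30.2/4.5 = 6.711.
Mean = α/β = 31.2/4.5 = 6.933.
Squared-error loss ⇒ the optimal estimator is the posterior mean.

6.933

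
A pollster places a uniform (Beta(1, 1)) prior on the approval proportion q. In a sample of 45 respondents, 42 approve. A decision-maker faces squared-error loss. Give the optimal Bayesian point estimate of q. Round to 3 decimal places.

0.915

Posterior: Beta(1+42, 1+3) = Beta(43, 4).
Mode = (43−1)/(43+4−2) = 42/45 = 0.933.
With a flat prior the MAP equals the MLE, 42/45.
Mean = 43/(43+4) = 43/47 = 0.915.
Squared-error loss ⇒ the optimal estimator is the posterior mean.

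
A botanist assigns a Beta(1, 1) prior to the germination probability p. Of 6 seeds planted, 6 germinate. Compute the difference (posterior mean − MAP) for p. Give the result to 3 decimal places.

Posterior: Beta(1+6, 1+0) = Beta(7, 1).
Since β = 1 ≤ 1 and α > 1, the Beta density is monotone increasing on [0,1]; the mode is at 1.
Mean = 7/(7+1) = 0.875.
Difference = 0.875 − 1.000 = -0.125.
Mode > mean: the posterior has a left tail.

-0.125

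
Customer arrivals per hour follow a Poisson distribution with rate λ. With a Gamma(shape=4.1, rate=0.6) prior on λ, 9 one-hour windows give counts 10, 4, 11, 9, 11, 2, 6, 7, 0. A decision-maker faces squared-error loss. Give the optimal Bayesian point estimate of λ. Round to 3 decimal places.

6.677

Σ counts = 60. Posterior: Gamma(shape = 4.1+60 = 64.1, rate = 0.6+9 = 9.6).
Mode = (α−1)/β = 63.1/9.6 = 6.573.
Mean = α/β = 64.1/9.6 = 6.677.
Squared-error loss ⇒ the optimal estimator is the posterior mean.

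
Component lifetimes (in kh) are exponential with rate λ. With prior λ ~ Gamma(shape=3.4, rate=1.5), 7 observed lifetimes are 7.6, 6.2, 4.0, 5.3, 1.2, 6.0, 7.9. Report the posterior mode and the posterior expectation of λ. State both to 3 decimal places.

Σ times = 38.2. Posterior: Gamma(shape = 3.4+7 = 10.4, rate = 1.5+38.2 = 39.7).
Mode = (α−1)/β = 9.4/39.7 = 0.237.
Mean = α/β = 10.4/39.7 = 0.262.
The posterior is right-skewed, so the mean exceeds the mode.

MAP = 0.237, posterior mean = 0.262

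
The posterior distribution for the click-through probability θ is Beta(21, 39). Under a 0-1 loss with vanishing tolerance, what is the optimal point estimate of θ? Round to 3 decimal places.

0.345

Mode = (21−1)/(21+39−2) = 20/58 = 0.345.
Mean = 21/(21+39) = 21/60 = 0.350.
This is the posterior mode — the MAP estimate.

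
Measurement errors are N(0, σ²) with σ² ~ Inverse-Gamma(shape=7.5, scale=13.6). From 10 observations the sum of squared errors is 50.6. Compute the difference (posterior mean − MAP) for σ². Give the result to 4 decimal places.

0.5011

Posterior: Inverse-Gamma(shape = 7.5+10/2 = 12.5, scale = 13.6+50.6/2 = 38.9).
Mode = β/(α+1) = 38.9/13.5 = 2.8815.
Mean = β/(α−1) = 38.9/11.5 = 3.3826.
Difference = 3.3826 − 2.8815 = 0.5011.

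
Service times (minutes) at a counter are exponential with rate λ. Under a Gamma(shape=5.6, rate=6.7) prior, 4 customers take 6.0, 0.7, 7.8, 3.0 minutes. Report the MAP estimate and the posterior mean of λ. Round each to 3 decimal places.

MAP = 0.355; posterior mean = 0.397

Σ times = 17.5. Posterior: Gamma(shape = 5.6+4 = 9.6, rate = 6.7+17.5 = 24.2).
Mode = (α−1)/β = 8.6/24.2 = 0.355.
Mean = α/β = 9.6/24.2 = 0.397.
The posterior is right-skewed, so the mean exceeds the mode.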